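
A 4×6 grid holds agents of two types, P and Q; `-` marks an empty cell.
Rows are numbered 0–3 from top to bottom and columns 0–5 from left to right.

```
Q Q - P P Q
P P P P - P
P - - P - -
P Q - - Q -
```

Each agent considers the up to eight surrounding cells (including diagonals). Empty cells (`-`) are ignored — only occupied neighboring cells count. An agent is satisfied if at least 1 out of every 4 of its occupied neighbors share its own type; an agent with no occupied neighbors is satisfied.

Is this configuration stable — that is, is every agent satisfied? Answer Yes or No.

Row 0: (0,0)Q 1/3 ok · (0,1)Q 1/4 ok · (0,3)P 3/3 ok · (0,4)P 3/4 ok · (0,5)Q 0/2 unhappy
Row 1: (1,0)P 2/4 ok · (1,1)P 3/5 ok · (1,2)P 4/5 ok · (1,3)P 4/4 ok · (1,5)P 1/2 ok
Row 2: (2,0)P 3/4 ok · (2,3)P 2/3 ok
Row 3: (3,0)P 1/2 ok · (3,1)Q 0/2 unhappy · (3,4)Q 0/1 unhappy
For instance (0,5) has only 0/2 same-type neighbors, below 1/4.

No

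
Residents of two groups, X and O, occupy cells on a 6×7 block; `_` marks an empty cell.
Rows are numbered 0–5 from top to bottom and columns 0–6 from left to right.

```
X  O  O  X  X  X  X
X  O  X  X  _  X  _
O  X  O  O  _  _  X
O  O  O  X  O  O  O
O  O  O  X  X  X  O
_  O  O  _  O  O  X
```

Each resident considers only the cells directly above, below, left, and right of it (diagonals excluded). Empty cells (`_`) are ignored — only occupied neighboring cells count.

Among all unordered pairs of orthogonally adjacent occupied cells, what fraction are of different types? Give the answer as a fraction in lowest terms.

Scan each occupied cell's neighbors to the right and below so each pair is counted once.
Row 0: X(0,0)–O(0,1)≠ X(0,0)–X(1,0)= O(0,1)–O(0,2)= O(0,1)–O(1,1)= O(0,2)–X(0,3)≠ O(0,2)–X(1,2)≠ X(0,3)–X(0,4)= X(0,3)–X(1,3)= X(0,4)–X(0,5)= X(0,5)–X(0,6)= X(0,5)–X(1,5)=  → 3/11 unlike.
Row 1: X(1,0)–O(1,1)≠ X(1,0)–O(2,0)≠ O(1,1)–X(1,2)≠ O(1,1)–X(2,1)≠ X(1,2)–X(1,3)= X(1,2)–O(2,2)≠ X(1,3)–O(2,3)≠  → 6/7 unlike.
Row 2: O(2,0)–X(2,1)≠ O(2,0)–O(3,0)= X(2,1)–O(2,2)≠ X(2,1)–O(3,1)≠ O(2,2)–O(2,3)= O(2,2)–O(3,2)= O(2,3)–X(3,3)≠ X(2,6)–O(3,6)≠  → 5/8 unlike.
Row 3: O(3,0)–O(3,1)= O(3,0)–O(4,0)= O(3,1)–O(3,2)= O(3,1)–O(4,1)= O(3,2)–X(3,3)≠ O(3,2)–O(4,2)= X(3,3)–O(3,4)≠ X(3,3)–X(4,3)= O(3,4)–O(3,5)= O(3,4)–X(4,4)≠ O(3,5)–O(3,6)= O(3,5)–X(4,5)≠ O(3,6)–O(4,6)=  → 4/13 unlike.
Row 4: O(4,0)–O(4,1)= O(4,1)–O(4,2)= O(4,1)–O(5,1)= O(4,2)–X(4,3)≠ O(4,2)–O(5,2)= X(4,3)–X(4,4)= X(4,4)–X(4,5)= X(4,4)–O(5,4)≠ X(4,5)–O(4,6)≠ X(4,5)–O(5,5)≠ O(4,6)–X(5,6)≠  → 5/11 unlike.
Row 5: O(5,1)–O(5,2)= O(5,4)–O(5,5)= O(5,5)–X(5,6)≠  → 1/3 unlike.
Total adjacent occupied pairs: 53; unlike-type pairs: 24.
24/53 is already in lowest terms.

24/53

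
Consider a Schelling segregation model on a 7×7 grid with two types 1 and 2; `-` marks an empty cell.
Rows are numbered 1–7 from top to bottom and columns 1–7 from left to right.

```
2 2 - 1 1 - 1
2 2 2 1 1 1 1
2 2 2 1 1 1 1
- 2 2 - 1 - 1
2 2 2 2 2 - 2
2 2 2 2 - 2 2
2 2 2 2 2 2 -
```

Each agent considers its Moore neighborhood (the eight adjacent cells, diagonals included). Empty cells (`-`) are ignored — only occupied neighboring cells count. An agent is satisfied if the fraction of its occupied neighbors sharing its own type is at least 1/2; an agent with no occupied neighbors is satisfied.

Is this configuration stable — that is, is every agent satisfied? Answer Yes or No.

Yes

(1,1)2 3/3 satisfied
(1,2)2 4/4 satisfied
(1,4)1 3/4 satisfied
(1,5)1 4/4 satisfied
(1,7)1 2/2 satisfied
(2,1)2 5/5 satisfied
(2,2)2 7/7 satisfied
(2,3)2 4/7 satisfied
(2,4)1 5/7 satisfied
(2,5)1 7/7 satisfied
(2,6)1 7/7 satisfied
(2,7)1 4/4 satisfied
(3,1)2 4/4 satisfied
(3,2)2 7/7 satisfied
(3,3)2 5/7 satisfied
(3,4)1 4/7 satisfied
(3,5)1 6/6 satisfied
(3,6)1 7/7 satisfied
(3,7)1 4/4 satisfied
(4,2)2 7/7 satisfied
(4,3)2 6/7 satisfied
(4,5)1 3/5 satisfied
(4,7)1 2/3 satisfied
(5,1)2 4/4 satisfied
(5,2)2 7/7 satisfied
(5,3)2 7/7 satisfied
(5,4)2 5/6 satisfied
(5,5)2 3/4 satisfied
(5,7)2 2/3 satisfied
(6,1)2 5/5 satisfied
(6,2)2 8/8 satisfied
(6,3)2 8/8 satisfied
(6,4)2 7/7 satisfied
(6,6)2 5/5 satisfied
(6,7)2 3/3 satisfied
(7,1)2 3/3 satisfied
(7,2)2 5/5 satisfied
(7,3)2 5/5 satisfied
(7,4)2 4/4 satisfied
(7,5)2 4/4 satisfied
(7,6)2 3/3 satisfied
All meet the threshold, so the configuration is stable.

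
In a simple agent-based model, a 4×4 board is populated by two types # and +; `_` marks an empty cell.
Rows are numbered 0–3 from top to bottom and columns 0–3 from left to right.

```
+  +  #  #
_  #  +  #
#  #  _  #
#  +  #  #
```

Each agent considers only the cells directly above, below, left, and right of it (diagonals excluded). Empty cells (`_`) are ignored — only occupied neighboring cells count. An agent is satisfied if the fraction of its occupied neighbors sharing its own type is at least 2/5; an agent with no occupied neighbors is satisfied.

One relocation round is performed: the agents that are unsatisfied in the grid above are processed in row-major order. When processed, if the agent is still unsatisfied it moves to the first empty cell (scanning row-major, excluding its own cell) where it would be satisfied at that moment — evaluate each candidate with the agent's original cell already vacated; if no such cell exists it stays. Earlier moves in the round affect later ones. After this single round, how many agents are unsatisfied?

1

Initially unsatisfied (in order): (0,1), (0,2), (1,1), (1,2), (3,1).
  (0,1): no empty cell satisfies it; stays.
  (0,2) → (1,0).
  (1,1): now satisfied by earlier moves; stays.
  (1,2) → (0,2).
  (3,1): no empty cell satisfies it; stays.
Resulting grid:
+ + + #
# # _ #
# # _ #
# + # #
Unsatisfied now: (3,1).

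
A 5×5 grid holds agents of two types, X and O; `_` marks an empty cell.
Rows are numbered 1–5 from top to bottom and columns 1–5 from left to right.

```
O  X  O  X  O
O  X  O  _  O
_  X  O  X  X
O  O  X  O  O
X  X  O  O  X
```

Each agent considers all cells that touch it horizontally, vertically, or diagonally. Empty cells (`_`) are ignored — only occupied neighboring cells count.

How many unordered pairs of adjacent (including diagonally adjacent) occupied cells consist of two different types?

39

Scan each occupied cell's neighbors to the right and below (and the two forward diagonals) so each pair is counted once.
Row 1: O(1,1)–X(1,2)≠ O(1,1)–O(2,1)= O(1,1)–X(2,2)≠ X(1,2)–O(1,3)≠ X(1,2)–X(2,2)= X(1,2)–O(2,3)≠ X(1,2)–O(2,1)≠ O(1,3)–X(1,4)≠ O(1,3)–O(2,3)= O(1,3)–X(2,2)≠ X(1,4)–O(1,5)≠ X(1,4)–O(2,5)≠ X(1,4)–O(2,3)≠ O(1,5)–O(2,5)=  → 10/14 unlike.
Row 2: O(2,1)–X(2,2)≠ O(2,1)–X(3,2)≠ X(2,2)–O(2,3)≠ X(2,2)–X(3,2)= X(2,2)–O(3,3)≠ O(2,3)–O(3,3)= O(2,3)–X(3,4)≠ O(2,3)–X(3,2)≠ O(2,5)–X(3,5)≠ O(2,5)–X(3,4)≠  → 8/10 unlike.
Row 3: X(3,2)–O(3,3)≠ X(3,2)–O(4,2)≠ X(3,2)–X(4,3)= X(3,2)–O(4,1)≠ O(3,3)–X(3,4)≠ O(3,3)–X(4,3)≠ O(3,3)–O(4,4)= O(3,3)–O(4,2)= X(3,4)–X(3,5)= X(3,4)–O(4,4)≠ X(3,4)–O(4,5)≠ X(3,4)–X(4,3)= X(3,5)–O(4,5)≠ X(3,5)–O(4,4)≠  → 9/14 unlike.
Row 4: O(4,1)–O(4,2)= O(4,1)–X(5,1)≠ O(4,1)–X(5,2)≠ O(4,2)–X(4,3)≠ O(4,2)–X(5,2)≠ O(4,2)–O(5,3)= O(4,2)–X(5,1)≠ X(4,3)–O(4,4)≠ X(4,3)–O(5,3)≠ X(4,3)–O(5,4)≠ X(4,3)–X(5,2)= O(4,4)–O(4,5)= O(4,4)–O(5,4)= O(4,4)–X(5,5)≠ O(4,4)–O(5,3)= O(4,5)–X(5,5)≠ O(4,5)–O(5,4)=  → 10/17 unlike.
Row 5: X(5,1)–X(5,2)= X(5,2)–O(5,3)≠ O(5,3)–O(5,4)= O(5,4)–X(5,5)≠  → 2/4 unlike.
Total adjacent occupied pairs: 59; unlike-type pairs: 39.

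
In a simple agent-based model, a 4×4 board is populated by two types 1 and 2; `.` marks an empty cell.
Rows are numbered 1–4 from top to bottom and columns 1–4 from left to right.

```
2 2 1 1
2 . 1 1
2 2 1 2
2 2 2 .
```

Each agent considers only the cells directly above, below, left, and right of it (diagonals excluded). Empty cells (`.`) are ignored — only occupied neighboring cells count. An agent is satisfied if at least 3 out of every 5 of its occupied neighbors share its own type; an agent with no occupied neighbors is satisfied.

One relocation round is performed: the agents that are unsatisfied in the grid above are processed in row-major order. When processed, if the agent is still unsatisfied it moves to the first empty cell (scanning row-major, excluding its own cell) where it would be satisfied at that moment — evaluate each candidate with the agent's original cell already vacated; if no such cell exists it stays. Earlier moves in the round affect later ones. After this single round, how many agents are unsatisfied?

Initially unsatisfied (in order): (1,2), (3,3), (3,4), (4,3).
  (1,2) → (2,2).
  (3,3): no empty cell satisfies it; stays.
  (3,4) → (1,2).
  (4,3) → (4,4).
Resulting grid:
2 2 1 1
2 2 1 1
2 2 1 .
2 2 . 2
Unsatisfied now: (3,3).

1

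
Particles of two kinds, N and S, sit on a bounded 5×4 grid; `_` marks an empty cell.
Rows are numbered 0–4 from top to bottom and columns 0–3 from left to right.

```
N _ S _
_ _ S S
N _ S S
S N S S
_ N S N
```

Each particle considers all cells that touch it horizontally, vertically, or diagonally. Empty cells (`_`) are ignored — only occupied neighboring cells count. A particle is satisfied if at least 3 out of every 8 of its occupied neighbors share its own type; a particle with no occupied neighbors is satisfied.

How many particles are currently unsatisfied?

4

(0,0)N 0/0 ok
(0,2)S 2/2 ok
(1,2)S 4/4 ok
(1,3)S 4/4 ok
(2,0)N 1/2 ok
(2,2)S 5/6 ok
(2,3)S 5/5 ok
(3,0)S 0/3 unhappy
(3,1)N 2/6 unhappy
(3,2)S 4/7 ok
(3,3)S 4/5 ok
(4,1)N 1/4 unhappy
(4,2)S 2/5 ok
(4,3)N 0/3 unhappy
Unsatisfied: (3,0), (3,1), (4,1), (4,3) — 4 in total.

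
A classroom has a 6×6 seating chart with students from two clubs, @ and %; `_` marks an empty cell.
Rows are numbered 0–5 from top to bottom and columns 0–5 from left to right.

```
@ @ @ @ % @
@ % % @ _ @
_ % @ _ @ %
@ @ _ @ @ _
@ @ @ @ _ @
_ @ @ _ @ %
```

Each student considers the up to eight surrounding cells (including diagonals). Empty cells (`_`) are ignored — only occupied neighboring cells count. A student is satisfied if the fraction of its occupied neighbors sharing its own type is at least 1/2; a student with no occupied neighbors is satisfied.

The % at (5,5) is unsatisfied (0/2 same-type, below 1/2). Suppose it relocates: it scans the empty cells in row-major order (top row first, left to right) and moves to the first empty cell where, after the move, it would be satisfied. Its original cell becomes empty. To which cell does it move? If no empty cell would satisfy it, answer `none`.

none

Vacating (5,5). Empty cells in order:
  (1,4): 2/7 same-type → still unsatisfied.
  (2,0): 2/5 same-type → still unsatisfied.
  (2,3): 1/6 same-type → still unsatisfied.
  (3,2): 1/7 same-type → still unsatisfied.
  (3,5): 1/4 same-type → still unsatisfied.
  (4,4): 0/5 same-type → still unsatisfied.
  (5,0): 0/3 same-type → still unsatisfied.
  (5,3): 0/4 same-type → still unsatisfied.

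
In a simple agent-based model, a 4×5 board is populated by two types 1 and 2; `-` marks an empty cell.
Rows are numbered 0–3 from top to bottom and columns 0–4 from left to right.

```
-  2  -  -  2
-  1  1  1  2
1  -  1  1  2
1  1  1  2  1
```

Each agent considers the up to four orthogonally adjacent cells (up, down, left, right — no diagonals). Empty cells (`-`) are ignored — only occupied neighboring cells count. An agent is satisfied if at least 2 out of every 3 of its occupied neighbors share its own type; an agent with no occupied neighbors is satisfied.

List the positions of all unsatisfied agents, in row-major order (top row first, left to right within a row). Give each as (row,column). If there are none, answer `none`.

(0,1), (1,1), (2,3), (2,4), (3,3), (3,4)

Row 0: (0,1)2 0/1 not · (0,4)2 1/1 satisfied
Row 1: (1,1)1 1/2 not · (1,2)1 3/3 satisfied · (1,3)1 2/3 satisfied · (1,4)2 2/3 satisfied
Row 2: (2,0)1 1/1 satisfied · (2,2)1 3/3 satisfied · (2,3)1 2/4 not · (2,4)2 1/3 not
Row 3: (3,0)1 2/2 satisfied · (3,1)1 2/2 satisfied · (3,2)1 2/3 satisfied · (3,3)2 0/3 not · (3,4)1 0/2 not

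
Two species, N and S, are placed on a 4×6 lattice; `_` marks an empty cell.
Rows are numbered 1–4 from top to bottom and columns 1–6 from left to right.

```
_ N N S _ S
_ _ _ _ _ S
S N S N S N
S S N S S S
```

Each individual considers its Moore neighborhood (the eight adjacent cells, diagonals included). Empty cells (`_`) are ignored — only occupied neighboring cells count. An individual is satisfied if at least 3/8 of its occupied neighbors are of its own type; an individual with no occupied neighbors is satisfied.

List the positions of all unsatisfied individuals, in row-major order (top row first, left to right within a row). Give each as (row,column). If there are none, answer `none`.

Row 1: (1,2)N 1/1 ok · (1,3)N 1/2 ok · (1,4)S 0/1 unhappy · (1,6)S 1/1 ok
Row 2: (2,6)S 2/3 ok
Row 3: (3,1)S 2/3 ok · (3,2)N 1/5 unhappy · (3,3)S 2/5 ok · (3,4)N 1/5 unhappy · (3,5)S 4/6 ok · (3,6)N 0/4 unhappy
Row 4: (4,1)S 2/3 ok · (4,2)S 3/5 ok · (4,3)N 2/5 ok · (4,4)S 3/5 ok · (4,5)S 3/5 ok · (4,6)S 2/3 ok

(1,4), (3,2), (3,4), (3,6)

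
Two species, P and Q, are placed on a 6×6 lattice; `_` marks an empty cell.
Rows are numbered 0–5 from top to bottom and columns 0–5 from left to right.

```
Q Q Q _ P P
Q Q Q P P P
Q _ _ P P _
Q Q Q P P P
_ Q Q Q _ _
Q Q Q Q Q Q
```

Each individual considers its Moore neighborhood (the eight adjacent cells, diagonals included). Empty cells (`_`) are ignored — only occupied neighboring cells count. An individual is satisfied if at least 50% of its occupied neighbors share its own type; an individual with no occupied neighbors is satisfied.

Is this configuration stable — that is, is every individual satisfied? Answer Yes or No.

Yes

(0,0)Q 3/3 ✓
(0,1)Q 5/5 ✓
(0,2)Q 3/4 ✓
(0,4)P 4/4 ✓
(0,5)P 3/3 ✓
(1,0)Q 4/4 ✓
(1,1)Q 6/6 ✓
(1,2)Q 3/5 ✓
(1,3)P 4/6 ✓
(1,4)P 6/6 ✓
(1,5)P 4/4 ✓
(2,0)Q 4/4 ✓
(2,3)P 5/7 ✓
(2,4)P 7/7 ✓
(3,0)Q 3/3 ✓
(3,1)Q 5/5 ✓
(3,2)Q 4/6 ✓
(3,3)P 3/6 ✓
(3,4)P 4/5 ✓
(3,5)P 2/2 ✓
(4,1)Q 7/7 ✓
(4,2)Q 7/8 ✓
(4,3)Q 5/7 ✓
(5,0)Q 2/2 ✓
(5,1)Q 4/4 ✓
(5,2)Q 5/5 ✓
(5,3)Q 4/4 ✓
(5,4)Q 3/3 ✓
(5,5)Q 1/1 ✓
All meet the threshold, so the configuration is stable.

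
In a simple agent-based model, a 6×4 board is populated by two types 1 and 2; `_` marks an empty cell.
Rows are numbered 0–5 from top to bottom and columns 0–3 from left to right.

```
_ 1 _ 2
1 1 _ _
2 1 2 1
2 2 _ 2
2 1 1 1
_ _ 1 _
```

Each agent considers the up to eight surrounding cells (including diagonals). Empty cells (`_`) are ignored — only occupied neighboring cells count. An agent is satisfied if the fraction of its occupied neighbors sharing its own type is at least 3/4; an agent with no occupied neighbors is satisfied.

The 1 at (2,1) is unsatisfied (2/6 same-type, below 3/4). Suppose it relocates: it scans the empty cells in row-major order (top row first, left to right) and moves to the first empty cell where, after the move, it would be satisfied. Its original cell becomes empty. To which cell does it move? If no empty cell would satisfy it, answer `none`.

Vacating (2,1). Empty cells in order:
  (0,0): 3/3 same-type → satisfied — stop here.

(0,0)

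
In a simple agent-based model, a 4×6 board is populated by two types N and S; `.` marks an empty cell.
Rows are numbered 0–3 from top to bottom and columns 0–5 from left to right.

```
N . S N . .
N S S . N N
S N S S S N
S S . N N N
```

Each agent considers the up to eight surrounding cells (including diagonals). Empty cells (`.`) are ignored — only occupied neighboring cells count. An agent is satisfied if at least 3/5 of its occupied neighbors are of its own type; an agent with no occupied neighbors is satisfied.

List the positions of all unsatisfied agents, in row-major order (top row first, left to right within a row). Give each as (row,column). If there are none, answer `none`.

Row 0: (0,0)N 1/2 not · (0,2)S 2/3 satisfied · (0,3)N 1/3 not
Row 1: (1,0)N 2/4 not · (1,1)S 4/7 not · (1,2)S 4/6 satisfied · (1,4)N 3/5 satisfied · (1,5)N 2/3 satisfied
Row 2: (2,0)S 3/5 satisfied · (2,1)N 1/7 not · (2,2)S 4/6 satisfied · (2,3)S 3/6 not · (2,4)S 1/7 not · (2,5)N 4/5 satisfied
Row 3: (3,0)S 2/3 satisfied · (3,1)S 3/4 satisfied · (3,3)N 1/4 not · (3,4)N 3/5 satisfied · (3,5)N 2/3 satisfied

(0,0), (0,3), (1,0), (1,1), (2,1), (2,3), (2,4), (3,3)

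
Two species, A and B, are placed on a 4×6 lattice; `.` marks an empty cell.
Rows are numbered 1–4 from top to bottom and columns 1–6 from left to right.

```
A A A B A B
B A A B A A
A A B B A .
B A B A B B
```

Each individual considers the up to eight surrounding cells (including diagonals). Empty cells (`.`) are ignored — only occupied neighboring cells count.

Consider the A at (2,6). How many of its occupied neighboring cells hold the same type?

Occupied neighbors of (2,6): (1,5)=A, (1,6)=B, (2,5)=A, (3,5)=A.
Same type (A): 3 of 4.

3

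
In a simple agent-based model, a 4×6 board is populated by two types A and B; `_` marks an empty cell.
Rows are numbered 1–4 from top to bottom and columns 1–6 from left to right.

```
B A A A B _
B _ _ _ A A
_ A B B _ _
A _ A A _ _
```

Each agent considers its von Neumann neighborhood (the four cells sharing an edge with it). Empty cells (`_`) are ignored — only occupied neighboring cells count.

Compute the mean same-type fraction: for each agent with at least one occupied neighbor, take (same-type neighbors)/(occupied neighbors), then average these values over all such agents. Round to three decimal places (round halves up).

0.526

Row 1: (1,1)B 1/2 · (1,2)A 1/2 · (1,3)A 2/2 · (1,4)A 1/2 · (1,5)B 0/2
Row 2: (2,1)B 1/1 · (2,5)A 1/2 · (2,6)A 1/1
Row 3: (3,2)A 0/1 · (3,3)B 1/3 · (3,4)B 1/2
Row 4: (4,1)A — no occupied neighbors · (4,3)A 1/2 · (4,4)A 1/2
Sum over 13 agents: 1/2 + 1/2 + 2/2 + 1/2 + 0/2 + 1/1 + 1/2 + 1/1 + 0/1 + 1/3 + 1/2 + 1/2 + 1/2 = 41/6; mean = 41/6 ÷ 13 = 41/78 = 0.525641… → 0.526.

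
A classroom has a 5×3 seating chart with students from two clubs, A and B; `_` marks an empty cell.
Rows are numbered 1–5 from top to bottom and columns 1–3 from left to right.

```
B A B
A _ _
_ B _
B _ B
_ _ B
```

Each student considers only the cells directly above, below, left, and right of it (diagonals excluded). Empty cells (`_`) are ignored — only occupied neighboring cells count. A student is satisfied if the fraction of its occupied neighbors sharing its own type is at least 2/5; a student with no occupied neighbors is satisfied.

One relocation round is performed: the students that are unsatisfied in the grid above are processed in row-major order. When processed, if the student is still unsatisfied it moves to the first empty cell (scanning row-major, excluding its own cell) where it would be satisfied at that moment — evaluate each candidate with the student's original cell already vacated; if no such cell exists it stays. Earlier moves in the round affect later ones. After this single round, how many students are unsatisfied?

Initially unsatisfied (in order): (1,1), (1,2), (1,3), (2,1).
  (1,1) → (2,3).
  (1,2) → (1,1).
  (1,3): now satisfied by earlier moves; stays.
  (2,1): now satisfied by earlier moves; stays.
Resulting grid:
A _ B
A _ B
_ B _
B _ B
_ _ B
All satisfied now.

0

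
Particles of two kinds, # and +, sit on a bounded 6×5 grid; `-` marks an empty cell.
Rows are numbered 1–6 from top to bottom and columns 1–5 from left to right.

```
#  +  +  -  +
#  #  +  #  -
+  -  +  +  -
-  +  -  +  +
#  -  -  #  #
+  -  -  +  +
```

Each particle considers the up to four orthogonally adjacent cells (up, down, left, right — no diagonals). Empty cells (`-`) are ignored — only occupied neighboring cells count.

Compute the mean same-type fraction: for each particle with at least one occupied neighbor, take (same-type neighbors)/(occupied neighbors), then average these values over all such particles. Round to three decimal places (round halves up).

Row 1: (1,1)# 1/2 · (1,2)+ 1/3 · (1,3)+ 2/2 · (1,5)+ — no occupied neighbors
Row 2: (2,1)# 2/3 · (2,2)# 1/3 · (2,3)+ 2/4 · (2,4)# 0/2
Row 3: (3,1)+ 0/1 · (3,3)+ 2/2 · (3,4)+ 2/3
Row 4: (4,2)+ — no occupied neighbors · (4,4)+ 2/3 · (4,5)+ 1/2
Row 5: (5,1)# 0/1 · (5,4)# 1/3 · (5,5)# 1/3
Row 6: (6,1)+ 0/1 · (6,4)+ 1/2 · (6,5)+ 1/2
Sum over 18 particles: 1/2 + 1/3 + 2/2 + 2/3 + 1/3 + 2/4 + 0/2 + 0/1 + 2/2 + 2/3 + 2/3 + 1/2 + 0/1 + 1/3 + 1/3 + 0/1 + 1/2 + 1/2 = 47/6; mean = 47/6 ÷ 18 = 47/108 = 0.435185… → 0.435.

0.435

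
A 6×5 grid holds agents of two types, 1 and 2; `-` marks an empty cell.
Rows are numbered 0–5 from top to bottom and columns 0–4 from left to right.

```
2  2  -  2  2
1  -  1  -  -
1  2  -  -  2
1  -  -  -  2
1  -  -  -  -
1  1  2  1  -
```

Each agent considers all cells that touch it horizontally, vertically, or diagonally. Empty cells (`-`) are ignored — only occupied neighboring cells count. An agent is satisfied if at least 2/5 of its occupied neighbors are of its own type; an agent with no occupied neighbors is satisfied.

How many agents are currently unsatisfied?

6

Row 0: (0,0)2 1/2 ✓ · (0,1)2 1/3 ✗ · (0,3)2 1/2 ✓ · (0,4)2 1/1 ✓
Row 1: (1,0)1 1/4 ✗ · (1,2)1 0/3 ✗
Row 2: (2,0)1 2/3 ✓ · (2,1)2 0/4 ✗ · (2,4)2 1/1 ✓
Row 3: (3,0)1 2/3 ✓ · (3,4)2 1/1 ✓
Row 4: (4,0)1 3/3 ✓
Row 5: (5,0)1 2/2 ✓ · (5,1)1 2/3 ✓ · (5,2)2 0/2 ✗ · (5,3)1 0/1 ✗
Unsatisfied: (0,1), (1,0), (1,2), (2,1), (5,2), (5,3) — 6 in total.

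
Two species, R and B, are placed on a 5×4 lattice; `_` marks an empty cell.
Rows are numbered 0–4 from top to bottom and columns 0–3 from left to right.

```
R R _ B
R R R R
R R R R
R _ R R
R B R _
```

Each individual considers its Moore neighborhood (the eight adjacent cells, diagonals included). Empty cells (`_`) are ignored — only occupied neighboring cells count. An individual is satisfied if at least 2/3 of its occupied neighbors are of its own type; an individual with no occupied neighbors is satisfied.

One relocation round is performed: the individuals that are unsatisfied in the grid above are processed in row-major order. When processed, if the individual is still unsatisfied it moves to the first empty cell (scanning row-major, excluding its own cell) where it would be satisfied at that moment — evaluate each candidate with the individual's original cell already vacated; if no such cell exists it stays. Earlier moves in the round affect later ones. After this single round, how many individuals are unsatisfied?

Initially unsatisfied (in order): (0,3), (4,0), (4,1).
  (0,3): no empty cell satisfies it; stays.
  (4,0) → (0,2).
  (4,1): no empty cell satisfies it; stays.
Resulting grid:
R R R B
R R R R
R R R R
R _ R R
_ B R _
Unsatisfied now: (0,3), (4,1).

2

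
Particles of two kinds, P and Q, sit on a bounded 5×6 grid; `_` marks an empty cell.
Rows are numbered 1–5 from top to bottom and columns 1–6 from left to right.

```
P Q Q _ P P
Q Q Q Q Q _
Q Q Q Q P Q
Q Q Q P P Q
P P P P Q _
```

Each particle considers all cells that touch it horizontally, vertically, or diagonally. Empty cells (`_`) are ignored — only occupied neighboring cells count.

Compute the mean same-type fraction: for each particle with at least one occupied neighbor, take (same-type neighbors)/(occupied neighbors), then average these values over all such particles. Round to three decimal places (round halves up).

0.598

Row 1: (1,1)P 0/3 · (1,2)Q 4/5 · (1,3)Q 4/4 · (1,5)P 1/3 · (1,6)P 1/2
Row 2: (2,1)Q 4/5 · (2,2)Q 7/8 · (2,3)Q 7/7 · (2,4)Q 5/7 · (2,5)Q 3/6
Row 3: (3,1)Q 5/5 · (3,2)Q 8/8 · (3,3)Q 7/8 · (3,4)Q 5/8 · (3,5)P 2/7 · (3,6)Q 2/4
Row 4: (4,1)Q 3/5 · (4,2)Q 5/8 · (4,3)Q 4/8 · (4,4)P 4/8 · (4,5)P 3/7 · (4,6)Q 2/4
Row 5: (5,1)P 1/3 · (5,2)P 2/5 · (5,3)P 3/5 · (5,4)P 3/5 · (5,5)Q 1/4
Sum over 27 particles: 0/3 + 4/5 + 4/4 + 1/3 + 1/2 + 4/5 + 7/8 + 7/7 + 5/7 + 3/6 + 5/5 + 8/8 + 7/8 + 5/8 + 2/7 + 2/4 + 3/5 + 5/8 + 4/8 + 4/8 + 3/7 + 2/4 + 1/3 + 2/5 + 3/5 + 3/5 + 1/4 = 6781/420; mean = 6781/420 ÷ 27 = 6781/11340 = 0.597971… → 0.598.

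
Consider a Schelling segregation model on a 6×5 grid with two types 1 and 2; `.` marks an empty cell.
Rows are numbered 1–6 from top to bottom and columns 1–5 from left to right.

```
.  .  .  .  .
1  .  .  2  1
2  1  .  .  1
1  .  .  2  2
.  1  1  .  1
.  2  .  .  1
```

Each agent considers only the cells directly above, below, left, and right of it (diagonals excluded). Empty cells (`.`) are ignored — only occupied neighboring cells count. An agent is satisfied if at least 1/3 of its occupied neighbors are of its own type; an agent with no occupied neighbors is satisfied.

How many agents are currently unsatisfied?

6

(2,1)1 0/1 not
(2,4)2 0/1 not
(2,5)1 1/2 satisfied
(3,1)2 0/3 not
(3,2)1 0/1 not
(3,5)1 1/2 satisfied
(4,1)1 0/1 not
(4,4)2 1/1 satisfied
(4,5)2 1/3 satisfied
(5,2)1 1/2 satisfied
(5,3)1 1/1 satisfied
(5,5)1 1/2 satisfied
(6,2)2 0/1 not
(6,5)1 1/1 satisfied
Unsatisfied: (2,1), (2,4), (3,1), (3,2), (4,1), (6,2) — 6 in total.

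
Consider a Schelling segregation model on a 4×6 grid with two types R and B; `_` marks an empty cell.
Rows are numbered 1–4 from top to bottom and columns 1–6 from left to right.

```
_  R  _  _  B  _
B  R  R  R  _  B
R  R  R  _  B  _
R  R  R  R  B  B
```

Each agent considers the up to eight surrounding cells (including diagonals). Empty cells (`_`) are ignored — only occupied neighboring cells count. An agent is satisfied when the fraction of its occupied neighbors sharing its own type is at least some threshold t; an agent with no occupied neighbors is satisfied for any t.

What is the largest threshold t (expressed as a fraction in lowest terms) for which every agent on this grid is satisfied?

(1,2)R 2/3
(1,5)B 1/2
(2,1)B 0/4
(2,2)R 5/6
(2,3)R 5/5
(2,4)R 2/4
(2,6)B 2/2
(3,1)R 4/5
(3,2)R 7/8
(3,3)R 7/7
(3,5)B 3/5
(4,1)R 3/3
(4,2)R 5/5
(4,3)R 4/4
(4,4)R 2/4
(4,5)B 2/3
(4,6)B 2/2
The smallest same-type fraction is 0/4 at (2,1), which reduces to 0/1. Any threshold above that leaves this agent unsatisfied.

0/1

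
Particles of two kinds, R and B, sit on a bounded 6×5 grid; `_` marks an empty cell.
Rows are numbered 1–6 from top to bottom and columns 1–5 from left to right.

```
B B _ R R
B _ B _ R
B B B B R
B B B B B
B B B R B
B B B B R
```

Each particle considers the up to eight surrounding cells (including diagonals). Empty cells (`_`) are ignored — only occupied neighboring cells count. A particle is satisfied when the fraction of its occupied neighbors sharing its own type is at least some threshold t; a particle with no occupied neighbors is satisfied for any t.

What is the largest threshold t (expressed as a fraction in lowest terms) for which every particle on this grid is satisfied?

1/8

Row 1: (1,1)B 2/2 · (1,2)B 3/3 · (1,4)R 2/3 · (1,5)R 2/2
Row 2: (2,1)B 4/4 · (2,3)B 4/5 · (2,5)R 3/4
Row 3: (3,1)B 4/4 · (3,2)B 7/7 · (3,3)B 6/6 · (3,4)B 5/7 · (3,5)R 1/4
Row 4: (4,1)B 5/5 · (4,2)B 8/8 · (4,3)B 7/8 · (4,4)B 6/8 · (4,5)B 3/5
Row 5: (5,1)B 5/5 · (5,2)B 8/8 · (5,3)B 7/8 · (5,4)R 1/8 · (5,5)B 3/5
Row 6: (6,1)B 3/3 · (6,2)B 5/5 · (6,3)B 4/5 · (6,4)B 3/5 · (6,5)R 1/3
The smallest same-type fraction is 1/8 at (5,4), which reduces to 1/8. Any threshold above that leaves this particle unsatisfied.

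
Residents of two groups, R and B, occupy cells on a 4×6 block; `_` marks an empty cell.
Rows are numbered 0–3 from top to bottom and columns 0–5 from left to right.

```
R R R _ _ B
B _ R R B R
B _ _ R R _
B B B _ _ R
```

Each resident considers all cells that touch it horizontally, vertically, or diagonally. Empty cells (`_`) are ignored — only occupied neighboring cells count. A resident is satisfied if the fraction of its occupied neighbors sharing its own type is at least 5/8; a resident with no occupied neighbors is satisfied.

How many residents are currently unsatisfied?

7

(0,0)R 1/2 not
(0,1)R 3/4 satisfied
(0,2)R 3/3 satisfied
(0,5)B 1/2 not
(1,0)B 1/3 not
(1,2)R 4/4 satisfied
(1,3)R 4/5 satisfied
(1,4)B 1/5 not
(1,5)R 1/3 not
(2,0)B 3/3 satisfied
(2,3)R 3/5 not
(2,4)R 4/5 satisfied
(3,0)B 2/2 satisfied
(3,1)B 3/3 satisfied
(3,2)B 1/2 not
(3,5)R 1/1 satisfied
Unsatisfied: (0,0), (0,5), (1,0), (1,4), (1,5), (2,3), (3,2) — 7 in total.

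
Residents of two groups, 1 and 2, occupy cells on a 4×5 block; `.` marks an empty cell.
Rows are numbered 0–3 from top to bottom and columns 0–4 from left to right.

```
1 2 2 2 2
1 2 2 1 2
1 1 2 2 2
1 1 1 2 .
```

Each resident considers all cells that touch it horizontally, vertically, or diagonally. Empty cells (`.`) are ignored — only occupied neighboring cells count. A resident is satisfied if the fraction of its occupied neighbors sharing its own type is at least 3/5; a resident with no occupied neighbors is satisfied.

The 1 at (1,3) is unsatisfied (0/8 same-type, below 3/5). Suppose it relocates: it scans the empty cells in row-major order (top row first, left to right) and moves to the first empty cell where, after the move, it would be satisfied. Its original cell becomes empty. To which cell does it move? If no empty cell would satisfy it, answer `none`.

Vacating (1,3). Empty cells in order:
  (3,4): 0/3 same-type → still unsatisfied.

none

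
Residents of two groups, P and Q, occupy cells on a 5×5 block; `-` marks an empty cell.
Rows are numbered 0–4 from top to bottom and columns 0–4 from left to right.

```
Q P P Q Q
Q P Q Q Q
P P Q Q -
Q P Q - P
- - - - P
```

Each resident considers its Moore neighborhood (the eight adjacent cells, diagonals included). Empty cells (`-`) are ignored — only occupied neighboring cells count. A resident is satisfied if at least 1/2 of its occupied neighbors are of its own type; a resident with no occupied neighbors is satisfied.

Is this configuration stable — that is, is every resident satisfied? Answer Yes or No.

(0,0)Q 1/3 not
(0,1)P 2/5 not
(0,2)P 2/5 not
(0,3)Q 4/5 satisfied
(0,4)Q 3/3 satisfied
(1,0)Q 1/5 not
(1,1)P 4/8 satisfied
(1,2)Q 4/8 satisfied
(1,3)Q 6/7 satisfied
(1,4)Q 4/4 satisfied
(2,0)P 3/5 satisfied
(2,1)P 3/8 not
(2,2)Q 4/7 satisfied
(2,3)Q 5/6 satisfied
(3,0)Q 0/3 not
(3,1)P 2/5 not
(3,2)Q 2/4 satisfied
(3,4)P 1/2 satisfied
(4,4)P 1/1 satisfied
For instance (0,0) has only 1/3 same-type neighbors, below 1/2.

No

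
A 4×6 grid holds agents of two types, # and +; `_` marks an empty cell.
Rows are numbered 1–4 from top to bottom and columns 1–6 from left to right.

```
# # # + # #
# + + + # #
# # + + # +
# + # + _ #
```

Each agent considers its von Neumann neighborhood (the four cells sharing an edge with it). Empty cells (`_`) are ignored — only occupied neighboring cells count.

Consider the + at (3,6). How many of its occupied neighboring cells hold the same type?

0

Occupied neighbors of (3,6): (2,6)=#, (4,6)=#, (3,5)=#.
Same type (+): 0 of 3.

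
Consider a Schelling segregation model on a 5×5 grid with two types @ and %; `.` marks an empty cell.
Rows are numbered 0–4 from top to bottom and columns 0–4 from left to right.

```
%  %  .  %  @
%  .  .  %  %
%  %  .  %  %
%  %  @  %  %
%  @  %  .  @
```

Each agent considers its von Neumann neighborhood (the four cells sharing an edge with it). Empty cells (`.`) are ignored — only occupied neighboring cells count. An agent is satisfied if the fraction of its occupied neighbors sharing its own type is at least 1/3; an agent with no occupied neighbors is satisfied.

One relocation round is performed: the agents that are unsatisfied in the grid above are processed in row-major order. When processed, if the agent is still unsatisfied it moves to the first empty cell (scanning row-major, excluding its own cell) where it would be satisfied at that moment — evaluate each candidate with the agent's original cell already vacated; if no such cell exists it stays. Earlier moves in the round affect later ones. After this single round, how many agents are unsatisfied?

Initially unsatisfied (in order): (0,4), (3,2), (4,1), (4,2), (4,4).
  (0,4) → (2,2).
  (3,2) → (1,2).
  (4,1) → (0,2).
  (4,2): now satisfied by earlier moves; stays.
  (4,4): no empty cell satisfies it; stays.
Resulting grid:
% % @ % .
% . @ % %
% % @ % %
% % . % %
% . % . @
Unsatisfied now: (4,4).

1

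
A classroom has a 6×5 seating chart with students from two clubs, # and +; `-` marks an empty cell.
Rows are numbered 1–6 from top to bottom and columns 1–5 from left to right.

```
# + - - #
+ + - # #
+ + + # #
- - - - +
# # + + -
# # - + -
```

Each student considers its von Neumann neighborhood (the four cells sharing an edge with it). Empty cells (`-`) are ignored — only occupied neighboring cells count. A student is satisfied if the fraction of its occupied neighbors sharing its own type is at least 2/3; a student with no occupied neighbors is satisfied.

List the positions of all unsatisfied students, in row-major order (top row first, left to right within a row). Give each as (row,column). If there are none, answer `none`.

(1,1), (1,2), (3,3), (4,5), (5,3)

(1,1)# 0/2 not
(1,2)+ 1/2 not
(1,5)# 1/1 satisfied
(2,1)+ 2/3 satisfied
(2,2)+ 3/3 satisfied
(2,4)# 2/2 satisfied
(2,5)# 3/3 satisfied
(3,1)+ 2/2 satisfied
(3,2)+ 3/3 satisfied
(3,3)+ 1/2 not
(3,4)# 2/3 satisfied
(3,5)# 2/3 satisfied
(4,5)+ 0/1 not
(5,1)# 2/2 satisfied
(5,2)# 2/3 satisfied
(5,3)+ 1/2 not
(5,4)+ 2/2 satisfied
(6,1)# 2/2 satisfied
(6,2)# 2/2 satisfied
(6,4)+ 1/1 satisfied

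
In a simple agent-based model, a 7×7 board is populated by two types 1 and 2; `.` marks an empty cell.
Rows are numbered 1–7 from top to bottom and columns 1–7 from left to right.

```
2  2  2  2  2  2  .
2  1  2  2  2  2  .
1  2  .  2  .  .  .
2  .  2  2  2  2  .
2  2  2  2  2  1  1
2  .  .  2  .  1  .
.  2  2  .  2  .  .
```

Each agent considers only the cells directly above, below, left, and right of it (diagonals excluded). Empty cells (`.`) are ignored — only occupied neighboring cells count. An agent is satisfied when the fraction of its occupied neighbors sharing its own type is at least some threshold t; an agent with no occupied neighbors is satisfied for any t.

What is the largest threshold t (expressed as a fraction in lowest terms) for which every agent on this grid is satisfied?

0/1

Row 1: (1,1)2 2/2 · (1,2)2 2/3 · (1,3)2 3/3 · (1,4)2 3/3 · (1,5)2 3/3 · (1,6)2 2/2
Row 2: (2,1)2 1/3 · (2,2)1 0/4 · (2,3)2 2/3 · (2,4)2 4/4 · (2,5)2 3/3 · (2,6)2 2/2
Row 3: (3,1)1 0/3 · (3,2)2 0/2 · (3,4)2 2/2
Row 4: (4,1)2 1/2 · (4,3)2 2/2 · (4,4)2 4/4 · (4,5)2 3/3 · (4,6)2 1/2
Row 5: (5,1)2 3/3 · (5,2)2 2/2 · (5,3)2 3/3 · (5,4)2 4/4 · (5,5)2 2/3 · (5,6)1 2/4 · (5,7)1 1/1
Row 6: (6,1)2 1/1 · (6,4)2 1/1 · (6,6)1 1/1
Row 7: (7,2)2 1/1 · (7,3)2 1/1 · (7,5)2 — no occupied neighbors
The smallest same-type fraction is 0/4 at (2,2), which reduces to 0/1. Any threshold above that leaves this agent unsatisfied.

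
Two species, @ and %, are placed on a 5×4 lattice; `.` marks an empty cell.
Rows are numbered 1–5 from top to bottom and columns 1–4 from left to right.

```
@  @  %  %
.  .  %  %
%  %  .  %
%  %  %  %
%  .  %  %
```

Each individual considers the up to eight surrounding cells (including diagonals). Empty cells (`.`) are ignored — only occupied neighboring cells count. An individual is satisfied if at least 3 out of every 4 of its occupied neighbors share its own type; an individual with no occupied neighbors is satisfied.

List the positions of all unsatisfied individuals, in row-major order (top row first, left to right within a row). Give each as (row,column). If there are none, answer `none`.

(1,2)

(1,1)@ 1/1 satisfied
(1,2)@ 1/3 not
(1,3)% 3/4 satisfied
(1,4)% 3/3 satisfied
(2,3)% 5/6 satisfied
(2,4)% 4/4 satisfied
(3,1)% 3/3 satisfied
(3,2)% 5/5 satisfied
(3,4)% 4/4 satisfied
(4,1)% 4/4 satisfied
(4,2)% 6/6 satisfied
(4,3)% 6/6 satisfied
(4,4)% 4/4 satisfied
(5,1)% 2/2 satisfied
(5,3)% 4/4 satisfied
(5,4)% 3/3 satisfied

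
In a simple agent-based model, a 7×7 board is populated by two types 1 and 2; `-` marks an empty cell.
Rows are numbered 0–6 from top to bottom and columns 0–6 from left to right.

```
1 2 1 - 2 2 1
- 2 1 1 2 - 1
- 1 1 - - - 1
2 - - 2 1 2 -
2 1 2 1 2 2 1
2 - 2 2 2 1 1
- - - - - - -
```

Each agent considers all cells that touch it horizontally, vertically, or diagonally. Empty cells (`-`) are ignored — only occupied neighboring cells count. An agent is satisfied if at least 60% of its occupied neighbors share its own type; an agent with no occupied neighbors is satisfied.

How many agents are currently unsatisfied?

19

Row 0: (0,0)1 0/2 unhappy · (0,1)2 1/4 unhappy · (0,2)1 2/4 unhappy · (0,4)2 2/3 ok · (0,5)2 2/4 unhappy · (0,6)1 1/2 unhappy
Row 1: (1,1)2 1/6 unhappy · (1,2)1 4/6 ok · (1,3)1 3/5 ok · (1,4)2 2/3 ok · (1,6)1 2/3 ok
Row 2: (2,1)1 2/4 unhappy · (2,2)1 3/5 ok · (2,6)1 1/2 unhappy
Row 3: (3,0)2 1/3 unhappy · (3,3)2 2/5 unhappy · (3,4)1 1/5 unhappy · (3,5)2 2/5 unhappy
Row 4: (4,0)2 2/3 ok · (4,1)1 0/5 unhappy · (4,2)2 3/5 ok · (4,3)1 1/7 unhappy · (4,4)2 5/8 ok · (4,5)2 3/7 unhappy · (4,6)1 2/4 unhappy
Row 5: (5,0)2 1/2 unhappy · (5,2)2 2/4 unhappy · (5,3)2 4/5 ok · (5,4)2 3/5 ok · (5,5)1 2/5 unhappy · (5,6)1 2/3 ok
Unsatisfied: (0,0), (0,1), (0,2), (0,5), (0,6), (1,1), (2,1), (2,6), (3,0), (3,3), (3,4), (3,5), (4,1), (4,3), (4,5), (4,6), (5,0), (5,2), (5,5) — 19 in total.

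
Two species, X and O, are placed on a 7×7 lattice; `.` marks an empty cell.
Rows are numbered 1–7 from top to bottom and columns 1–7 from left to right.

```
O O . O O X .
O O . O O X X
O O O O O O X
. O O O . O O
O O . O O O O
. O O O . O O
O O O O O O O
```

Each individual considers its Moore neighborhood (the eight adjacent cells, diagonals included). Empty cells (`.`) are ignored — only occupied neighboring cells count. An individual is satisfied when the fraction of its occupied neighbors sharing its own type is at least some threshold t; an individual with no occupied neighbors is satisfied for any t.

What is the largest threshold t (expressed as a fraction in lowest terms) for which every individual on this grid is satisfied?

(1,1)O 3/3
(1,2)O 3/3
(1,4)O 3/3
(1,5)O 3/5
(1,6)X 2/4
(2,1)O 5/5
(2,2)O 6/6
(2,4)O 6/6
(2,5)O 6/8
(2,6)X 3/7
(2,7)X 3/4
(3,1)O 4/4
(3,2)O 6/6
(3,3)O 7/7
(3,4)O 6/6
(3,5)O 6/7
(3,6)O 4/7
(3,7)X 2/5
(4,2)O 6/6
(4,3)O 7/7
(4,4)O 6/6
(4,6)O 6/7
(4,7)O 4/5
(5,1)O 3/3
(5,2)O 5/5
(5,4)O 5/5
(5,5)O 6/6
(5,6)O 6/6
(5,7)O 5/5
(6,2)O 6/6
(6,3)O 7/7
(6,4)O 6/6
(6,6)O 7/7
(6,7)O 5/5
(7,1)O 2/2
(7,2)O 4/4
(7,3)O 5/5
(7,4)O 4/4
(7,5)O 4/4
(7,6)O 4/4
(7,7)O 3/3
The smallest same-type fraction is 2/5 at (3,7), which reduces to 2/5. Any threshold above that leaves this individual unsatisfied.

2/5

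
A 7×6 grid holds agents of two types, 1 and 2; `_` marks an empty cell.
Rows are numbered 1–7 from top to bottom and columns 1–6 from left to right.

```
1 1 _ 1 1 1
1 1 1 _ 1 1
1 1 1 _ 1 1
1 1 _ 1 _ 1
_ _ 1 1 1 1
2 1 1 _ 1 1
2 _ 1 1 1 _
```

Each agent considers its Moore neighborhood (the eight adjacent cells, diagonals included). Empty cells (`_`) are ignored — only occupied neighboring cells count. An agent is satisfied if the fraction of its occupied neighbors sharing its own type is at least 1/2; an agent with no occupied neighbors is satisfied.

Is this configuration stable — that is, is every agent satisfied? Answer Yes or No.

(1,1)1 3/3 satisfied
(1,2)1 4/4 satisfied
(1,4)1 3/3 satisfied
(1,5)1 4/4 satisfied
(1,6)1 3/3 satisfied
(2,1)1 5/5 satisfied
(2,2)1 7/7 satisfied
(2,3)1 5/5 satisfied
(2,5)1 6/6 satisfied
(2,6)1 5/5 satisfied
(3,1)1 5/5 satisfied
(3,2)1 7/7 satisfied
(3,3)1 5/5 satisfied
(3,5)1 5/5 satisfied
(3,6)1 4/4 satisfied
(4,1)1 3/3 satisfied
(4,2)1 5/5 satisfied
(4,4)1 5/5 satisfied
(4,6)1 4/4 satisfied
(5,3)1 5/5 satisfied
(5,4)1 5/5 satisfied
(5,5)1 6/6 satisfied
(5,6)1 4/4 satisfied
(6,1)2 1/2 satisfied
(6,2)1 3/5 satisfied
(6,3)1 5/5 satisfied
(6,5)1 6/6 satisfied
(6,6)1 4/4 satisfied
(7,1)2 1/2 satisfied
(7,3)1 3/3 satisfied
(7,4)1 4/4 satisfied
(7,5)1 3/3 satisfied
All meet the threshold, so the configuration is stable.

Yes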